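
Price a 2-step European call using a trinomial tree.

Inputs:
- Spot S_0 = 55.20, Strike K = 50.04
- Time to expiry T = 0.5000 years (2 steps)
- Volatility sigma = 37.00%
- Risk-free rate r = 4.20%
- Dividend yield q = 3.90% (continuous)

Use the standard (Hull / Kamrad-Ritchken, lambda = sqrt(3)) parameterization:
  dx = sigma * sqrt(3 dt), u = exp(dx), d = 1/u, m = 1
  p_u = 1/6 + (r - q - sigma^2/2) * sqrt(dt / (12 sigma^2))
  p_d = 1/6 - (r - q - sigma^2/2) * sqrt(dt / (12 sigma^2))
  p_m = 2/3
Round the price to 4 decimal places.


dt = T/N = 0.250000; dx = sigma*sqrt(3*dt) = 0.320429
u = exp(dx) = 1.377719; d = 1/u = 0.725837
p_u = 0.141135, p_m = 0.666667, p_d = 0.192199
Discount per step: exp(-r*dt) = 0.989555
Stock lattice S(k, j) with j the centered position index:
  k=0: S(0,+0) = 55.2000
  k=1: S(1,-1) = 40.0662; S(1,+0) = 55.2000; S(1,+1) = 76.0501
  k=2: S(2,-2) = 29.0816; S(2,-1) = 40.0662; S(2,+0) = 55.2000; S(2,+1) = 76.0501; S(2,+2) = 104.7757
Terminal payoffs V(N, j) = max(S_T - K, 0):
  V(2,-2) = 0.000000; V(2,-1) = 0.000000; V(2,+0) = 5.160000; V(2,+1) = 26.010101; V(2,+2) = 54.735687
Backward induction: V(k, j) = exp(-r*dt) * [p_u * V(k+1, j+1) + p_m * V(k+1, j) + p_d * V(k+1, j-1)]
  V(1,-1) = exp(-r*dt) * [p_u*5.160000 + p_m*0.000000 + p_d*0.000000] = 0.720647
  V(1,+0) = exp(-r*dt) * [p_u*26.010101 + p_m*5.160000 + p_d*0.000000] = 7.036649
  V(1,+1) = exp(-r*dt) * [p_u*54.735687 + p_m*26.010101 + p_d*5.160000] = 25.784742
  V(0,+0) = exp(-r*dt) * [p_u*25.784742 + p_m*7.036649 + p_d*0.720647] = 8.380268

Answer: Price = V(0,0) = 8.3803


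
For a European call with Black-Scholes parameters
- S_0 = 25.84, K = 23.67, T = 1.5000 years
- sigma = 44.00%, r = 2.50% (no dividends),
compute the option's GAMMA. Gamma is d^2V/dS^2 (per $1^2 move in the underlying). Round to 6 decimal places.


d1 = 0.5018025715; d2 = -0.0370851719
phi(d1) = 0.3517475868; exp(-qT) = 1.0000000000; exp(-rT) = 0.9631944177
Gamma = exp(-qT) * phi(d1) / (S * sigma * sqrt(T)) = 1.0000000000 * 0.3517475868 / (25.8400 * 0.4400 * 1.2247448714) = 0.025260

Answer: Gamma = 0.025260


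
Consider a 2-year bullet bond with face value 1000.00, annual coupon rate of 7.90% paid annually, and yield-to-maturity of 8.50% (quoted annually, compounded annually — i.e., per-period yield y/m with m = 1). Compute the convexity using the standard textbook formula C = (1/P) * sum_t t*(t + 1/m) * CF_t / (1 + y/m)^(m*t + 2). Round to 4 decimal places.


Answer: Convexity = 4.8467

Derivation:
Coupon per period c = face * coupon_rate / m = 79.000000
Periods per year m = 1; per-period yield y/m = 0.085000
Number of cashflows N = 2
Cashflows (t years, CF_t, discount factor 1/(1+y/m)^(m*t), PV):
  t = 1.0000: CF_t = 79.000000, DF = 0.921659, PV = 72.811060
  t = 2.0000: CF_t = 1079.000000, DF = 0.849455, PV = 916.562254
Price P = sum_t PV_t = 989.373314
Convexity numerator sum_t t*(t + 1/m) * CF_t / (1+y/m)^(m*t + 2):
  t = 1.0000: term = 123.699480
  t = 2.0000: term = 4671.471916
Convexity = (1/P) * sum = 4795.171396 / 989.373314 = 4.846675


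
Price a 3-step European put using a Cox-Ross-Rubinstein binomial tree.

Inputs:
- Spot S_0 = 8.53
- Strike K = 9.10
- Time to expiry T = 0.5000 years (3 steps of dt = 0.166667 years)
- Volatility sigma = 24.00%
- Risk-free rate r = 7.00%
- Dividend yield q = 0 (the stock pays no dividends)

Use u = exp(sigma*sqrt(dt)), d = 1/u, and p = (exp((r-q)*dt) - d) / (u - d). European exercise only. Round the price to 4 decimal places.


dt = T/N = 0.166667
u = exp(sigma*sqrt(dt)) = 1.102940; d = 1/u = 0.906667
p = (exp((r-q)*dt) - d) / (u - d) = 0.535314
Discount per step: exp(-r*dt) = 0.988401
Stock lattice S(k, i) with i counting down-moves:
  k=0: S(0,0) = 8.5300
  k=1: S(1,0) = 9.4081; S(1,1) = 7.7339
  k=2: S(2,0) = 10.3766; S(2,1) = 8.5300; S(2,2) = 7.0121
  k=3: S(3,0) = 11.4447; S(3,1) = 9.4081; S(3,2) = 7.7339; S(3,3) = 6.3576
Terminal payoffs V(N, i) = max(K - S_T, 0):
  V(3,0) = 0.000000; V(3,1) = 0.000000; V(3,2) = 1.366127; V(3,3) = 2.742402
Backward induction: V(k, i) = exp(-r*dt) * [p * V(k+1, i) + (1-p) * V(k+1, i+1)].
  V(2,0) = exp(-r*dt) * [p*0.000000 + (1-p)*0.000000] = 0.000000
  V(2,1) = exp(-r*dt) * [p*0.000000 + (1-p)*1.366127] = 0.627457
  V(2,2) = exp(-r*dt) * [p*1.366127 + (1-p)*2.742402] = 1.982400
  V(1,0) = exp(-r*dt) * [p*0.000000 + (1-p)*0.627457] = 0.288189
  V(1,1) = exp(-r*dt) * [p*0.627457 + (1-p)*1.982400] = 1.242499
  V(0,0) = exp(-r*dt) * [p*0.288189 + (1-p)*1.242499] = 0.723157

Answer: Price = V(0,0) = 0.7232


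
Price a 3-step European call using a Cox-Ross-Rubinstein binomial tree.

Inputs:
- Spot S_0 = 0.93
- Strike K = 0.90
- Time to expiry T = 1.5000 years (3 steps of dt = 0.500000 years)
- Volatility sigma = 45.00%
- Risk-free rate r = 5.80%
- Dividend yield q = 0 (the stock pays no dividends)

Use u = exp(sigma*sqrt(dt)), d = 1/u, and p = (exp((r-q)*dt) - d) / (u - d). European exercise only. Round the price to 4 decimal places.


dt = T/N = 0.500000
u = exp(sigma*sqrt(dt)) = 1.374648; d = 1/u = 0.727459
p = (exp((r-q)*dt) - d) / (u - d) = 0.466580
Discount per step: exp(-r*dt) = 0.971416
Stock lattice S(k, i) with i counting down-moves:
  k=0: S(0,0) = 0.9300
  k=1: S(1,0) = 1.2784; S(1,1) = 0.6765
  k=2: S(2,0) = 1.7574; S(2,1) = 0.9300; S(2,2) = 0.4922
  k=3: S(3,0) = 2.4158; S(3,1) = 1.2784; S(3,2) = 0.6765; S(3,3) = 0.3580
Terminal payoffs V(N, i) = max(S_T - K, 0):
  V(3,0) = 1.515783; V(3,1) = 0.378423; V(3,2) = 0.000000; V(3,3) = 0.000000
Backward induction: V(k, i) = exp(-r*dt) * [p * V(k+1, i) + (1-p) * V(k+1, i+1)].
  V(2,0) = exp(-r*dt) * [p*1.515783 + (1-p)*0.378423] = 0.883108
  V(2,1) = exp(-r*dt) * [p*0.378423 + (1-p)*0.000000] = 0.171518
  V(2,2) = exp(-r*dt) * [p*0.000000 + (1-p)*0.000000] = 0.000000
  V(1,0) = exp(-r*dt) * [p*0.883108 + (1-p)*0.171518] = 0.489139
  V(1,1) = exp(-r*dt) * [p*0.171518 + (1-p)*0.000000] = 0.077739
  V(0,0) = exp(-r*dt) * [p*0.489139 + (1-p)*0.077739] = 0.261981

Answer: Price = V(0,0) = 0.2620


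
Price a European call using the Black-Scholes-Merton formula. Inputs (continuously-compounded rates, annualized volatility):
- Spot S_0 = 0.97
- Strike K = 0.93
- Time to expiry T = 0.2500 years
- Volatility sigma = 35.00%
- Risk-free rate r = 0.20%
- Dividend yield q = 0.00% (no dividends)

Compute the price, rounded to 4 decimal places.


d1 = (ln(S/K) + (r - q + 0.5*sigma^2) * T) / (sigma * sqrt(T)) = 0.33099420
d2 = d1 - sigma * sqrt(T) = 0.15599420
exp(-rT) = 0.99950012; exp(-qT) = 1.00000000
C = S_0 * exp(-qT) * N(d1) - K * exp(-rT) * N(d2)
N(d1) = 0.62967557; N(d2) = 0.56198120
C = 0.9700 * 1.00000000 * 0.62967557 - 0.9300 * 0.99950012 * 0.56198120 = 0.0884

Answer: Price = 0.0884


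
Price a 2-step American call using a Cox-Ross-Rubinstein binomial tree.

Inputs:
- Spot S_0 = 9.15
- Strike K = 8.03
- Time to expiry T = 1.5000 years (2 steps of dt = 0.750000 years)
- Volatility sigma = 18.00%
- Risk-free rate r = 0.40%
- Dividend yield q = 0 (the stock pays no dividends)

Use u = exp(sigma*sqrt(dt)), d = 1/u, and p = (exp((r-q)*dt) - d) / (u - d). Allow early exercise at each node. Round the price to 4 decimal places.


Answer: Price = V(0,0) = 1.5386

Derivation:
dt = T/N = 0.750000
u = exp(sigma*sqrt(dt)) = 1.168691; d = 1/u = 0.855658
p = (exp((r-q)*dt) - d) / (u - d) = 0.470706
Discount per step: exp(-r*dt) = 0.997004
Stock lattice S(k, i) with i counting down-moves:
  k=0: S(0,0) = 9.1500
  k=1: S(1,0) = 10.6935; S(1,1) = 7.8293
  k=2: S(2,0) = 12.4974; S(2,1) = 9.1500; S(2,2) = 6.6992
Terminal payoffs V(N, i) = max(S_T - K, 0):
  V(2,0) = 4.467430; V(2,1) = 1.120000; V(2,2) = 0.000000
Backward induction: V(k, i) = exp(-r*dt) * [p * V(k+1, i) + (1-p) * V(k+1, i+1)]; then take max(V_cont, immediate exercise) for American.
  V(1,0) = exp(-r*dt) * [p*4.467430 + (1-p)*1.120000] = 2.687579; exercise = 2.663525; V(1,0) = max -> 2.687579
  V(1,1) = exp(-r*dt) * [p*1.120000 + (1-p)*0.000000] = 0.525611; exercise = 0.000000; V(1,1) = max -> 0.525611
  V(0,0) = exp(-r*dt) * [p*2.687579 + (1-p)*0.525611] = 1.538639; exercise = 1.120000; V(0,0) = max -> 1.538639


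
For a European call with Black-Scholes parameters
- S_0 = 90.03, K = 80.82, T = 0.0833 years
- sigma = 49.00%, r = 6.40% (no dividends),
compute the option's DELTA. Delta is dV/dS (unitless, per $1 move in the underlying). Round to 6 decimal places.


d1 = 0.8715008818; d2 = 0.7300783589
phi(d1) = 0.2728875627; exp(-qT) = 1.0000000000; exp(-rT) = 0.9946829856
N(d1) = 0.8082596377
Delta = exp(-qT) * N(d1) = 1.0000000000 * 0.8082596377 = 0.808260

Answer: Delta = 0.808260


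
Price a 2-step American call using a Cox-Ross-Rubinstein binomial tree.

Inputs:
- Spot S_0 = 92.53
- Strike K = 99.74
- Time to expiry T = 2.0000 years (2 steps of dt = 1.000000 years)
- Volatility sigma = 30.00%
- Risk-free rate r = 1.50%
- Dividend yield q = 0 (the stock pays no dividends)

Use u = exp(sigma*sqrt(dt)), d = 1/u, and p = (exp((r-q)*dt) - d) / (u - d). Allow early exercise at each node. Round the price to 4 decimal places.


Answer: Price = V(0,0) = 13.5546

Derivation:
dt = T/N = 1.000000
u = exp(sigma*sqrt(dt)) = 1.349859; d = 1/u = 0.740818
p = (exp((r-q)*dt) - d) / (u - d) = 0.450372
Discount per step: exp(-r*dt) = 0.985112
Stock lattice S(k, i) with i counting down-moves:
  k=0: S(0,0) = 92.5300
  k=1: S(1,0) = 124.9024; S(1,1) = 68.5479
  k=2: S(2,0) = 168.6007; S(2,1) = 92.5300; S(2,2) = 50.7815
Terminal payoffs V(N, i) = max(S_T - K, 0):
  V(2,0) = 68.860653; V(2,1) = 0.000000; V(2,2) = 0.000000
Backward induction: V(k, i) = exp(-r*dt) * [p * V(k+1, i) + (1-p) * V(k+1, i+1)]; then take max(V_cont, immediate exercise) for American.
  V(1,0) = exp(-r*dt) * [p*68.860653 + (1-p)*0.000000] = 30.551190; exercise = 25.162435; V(1,0) = max -> 30.551190
  V(1,1) = exp(-r*dt) * [p*0.000000 + (1-p)*0.000000] = 0.000000; exercise = 0.000000; V(1,1) = max -> 0.000000
  V(0,0) = exp(-r*dt) * [p*30.551190 + (1-p)*0.000000] = 13.554550; exercise = 0.000000; V(0,0) = max -> 13.554550


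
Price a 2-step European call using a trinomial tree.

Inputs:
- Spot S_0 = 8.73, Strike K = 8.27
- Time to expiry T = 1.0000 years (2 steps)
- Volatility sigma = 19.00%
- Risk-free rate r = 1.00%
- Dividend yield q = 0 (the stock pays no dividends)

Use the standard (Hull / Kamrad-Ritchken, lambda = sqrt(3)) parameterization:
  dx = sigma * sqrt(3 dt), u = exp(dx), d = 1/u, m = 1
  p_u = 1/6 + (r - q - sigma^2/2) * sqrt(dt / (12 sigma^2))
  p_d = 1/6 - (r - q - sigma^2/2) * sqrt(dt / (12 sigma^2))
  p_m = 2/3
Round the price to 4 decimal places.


dt = T/N = 0.500000; dx = sigma*sqrt(3*dt) = 0.232702
u = exp(dx) = 1.262005; d = 1/u = 0.792390
p_u = 0.158018, p_m = 0.666667, p_d = 0.175315
Discount per step: exp(-r*dt) = 0.995012
Stock lattice S(k, j) with j the centered position index:
  k=0: S(0,+0) = 8.7300
  k=1: S(1,-1) = 6.9176; S(1,+0) = 8.7300; S(1,+1) = 11.0173
  k=2: S(2,-2) = 5.4814; S(2,-1) = 6.9176; S(2,+0) = 8.7300; S(2,+1) = 11.0173; S(2,+2) = 13.9039
Terminal payoffs V(N, j) = max(S_T - K, 0):
  V(2,-2) = 0.000000; V(2,-1) = 0.000000; V(2,+0) = 0.460000; V(2,+1) = 2.747301; V(2,+2) = 5.633887
Backward induction: V(k, j) = exp(-r*dt) * [p_u * V(k+1, j+1) + p_m * V(k+1, j) + p_d * V(k+1, j-1)]
  V(1,-1) = exp(-r*dt) * [p_u*0.460000 + p_m*0.000000 + p_d*0.000000] = 0.072326
  V(1,+0) = exp(-r*dt) * [p_u*2.747301 + p_m*0.460000 + p_d*0.000000] = 0.737096
  V(1,+1) = exp(-r*dt) * [p_u*5.633887 + p_m*2.747301 + p_d*0.460000] = 2.788459
  V(0,+0) = exp(-r*dt) * [p_u*2.788459 + p_m*0.737096 + p_d*0.072326] = 0.939993

Answer: Price = V(0,0) = 0.9400


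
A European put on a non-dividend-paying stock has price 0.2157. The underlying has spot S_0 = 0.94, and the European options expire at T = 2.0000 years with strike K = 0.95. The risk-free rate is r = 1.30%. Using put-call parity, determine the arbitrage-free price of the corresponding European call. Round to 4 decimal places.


Put-call parity: C - P = S_0 * exp(-qT) - K * exp(-rT).
S_0 * exp(-qT) = 0.9400 * 1.00000000 = 0.94000000
K * exp(-rT) = 0.9500 * 0.97433509 = 0.92561834
C = P + S*exp(-qT) - K*exp(-rT)
C = 0.2157 + 0.94000000 - 0.92561834 = 0.2301

Answer: Call price = 0.2301


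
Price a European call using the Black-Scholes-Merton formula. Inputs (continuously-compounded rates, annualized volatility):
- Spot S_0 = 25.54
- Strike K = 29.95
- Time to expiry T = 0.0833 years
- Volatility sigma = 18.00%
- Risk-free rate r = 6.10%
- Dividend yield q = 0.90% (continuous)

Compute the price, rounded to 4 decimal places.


Answer: Price = 0.0006

Derivation:
d1 = (ln(S/K) + (r - q + 0.5*sigma^2) * T) / (sigma * sqrt(T)) = -2.95667123
d2 = d1 - sigma * sqrt(T) = -3.00862236
exp(-rT) = 0.99493159; exp(-qT) = 0.99925058
C = S_0 * exp(-qT) * N(d1) - K * exp(-rT) * N(d2)
N(d1) = 0.00155490; N(d2) = 0.00131218
C = 25.5400 * 0.99925058 * 0.00155490 - 29.9500 * 0.99493159 * 0.00131218 = 0.0006


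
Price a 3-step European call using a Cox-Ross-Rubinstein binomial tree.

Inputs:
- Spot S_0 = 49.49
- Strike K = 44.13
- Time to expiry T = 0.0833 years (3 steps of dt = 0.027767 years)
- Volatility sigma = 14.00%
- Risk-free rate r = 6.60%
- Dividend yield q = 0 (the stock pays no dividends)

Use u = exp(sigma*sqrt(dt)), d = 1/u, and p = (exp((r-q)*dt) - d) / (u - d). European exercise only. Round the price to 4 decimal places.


dt = T/N = 0.027767
u = exp(sigma*sqrt(dt)) = 1.023603; d = 1/u = 0.976941
p = (exp((r-q)*dt) - d) / (u - d) = 0.533478
Discount per step: exp(-r*dt) = 0.998169
Stock lattice S(k, i) with i counting down-moves:
  k=0: S(0,0) = 49.4900
  k=1: S(1,0) = 50.6581; S(1,1) = 48.3488
  k=2: S(2,0) = 51.8538; S(2,1) = 49.4900; S(2,2) = 47.2340
  k=3: S(3,0) = 53.0777; S(3,1) = 50.6581; S(3,2) = 48.3488; S(3,3) = 46.1448
Terminal payoffs V(N, i) = max(S_T - K, 0):
  V(3,0) = 8.947687; V(3,1) = 6.528108; V(3,2) = 4.218827; V(3,3) = 2.014816
Backward induction: V(k, i) = exp(-r*dt) * [p * V(k+1, i) + (1-p) * V(k+1, i+1)].
  V(2,0) = exp(-r*dt) * [p*8.947687 + (1-p)*6.528108] = 7.804585
  V(2,1) = exp(-r*dt) * [p*6.528108 + (1-p)*4.218827] = 5.440799
  V(2,2) = exp(-r*dt) * [p*4.218827 + (1-p)*2.014816] = 3.184767
  V(1,0) = exp(-r*dt) * [p*7.804585 + (1-p)*5.440799] = 6.689557
  V(1,1) = exp(-r*dt) * [p*5.440799 + (1-p)*3.184767] = 4.380276
  V(0,0) = exp(-r*dt) * [p*6.689557 + (1-p)*4.380276] = 5.601952

Answer: Price = V(0,0) = 5.6020


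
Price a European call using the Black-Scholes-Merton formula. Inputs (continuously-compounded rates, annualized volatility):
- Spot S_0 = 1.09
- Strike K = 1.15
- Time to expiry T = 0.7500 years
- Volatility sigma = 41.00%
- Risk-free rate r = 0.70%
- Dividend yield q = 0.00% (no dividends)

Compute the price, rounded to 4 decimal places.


Answer: Price = 0.1318

Derivation:
d1 = (ln(S/K) + (r - q + 0.5*sigma^2) * T) / (sigma * sqrt(T)) = 0.04140940
d2 = d1 - sigma * sqrt(T) = -0.31366101
exp(-rT) = 0.99476376; exp(-qT) = 1.00000000
C = S_0 * exp(-qT) * N(d1) - K * exp(-rT) * N(d2)
N(d1) = 0.51651524; N(d2) = 0.37688926
C = 1.0900 * 1.00000000 * 0.51651524 - 1.1500 * 0.99476376 * 0.37688926 = 0.1318


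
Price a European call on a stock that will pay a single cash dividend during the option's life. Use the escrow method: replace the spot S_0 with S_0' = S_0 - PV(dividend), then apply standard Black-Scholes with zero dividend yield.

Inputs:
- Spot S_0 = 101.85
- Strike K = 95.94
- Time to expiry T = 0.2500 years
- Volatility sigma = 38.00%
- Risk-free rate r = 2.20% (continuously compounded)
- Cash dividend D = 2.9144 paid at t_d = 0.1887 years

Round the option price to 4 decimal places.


PV(D) = D * exp(-r * t_d) = 2.9144 * 0.99585721 = 2.90232624
S_0' = S_0 - PV(D) = 101.8500 - 2.90232624 = 98.94767376
d1 = (ln(S_0'/K) + (r + sigma^2/2)*T) / (sigma*sqrt(T)) = 0.28641140
d2 = d1 - sigma*sqrt(T) = 0.09641140
exp(-rT) = 0.99451510
N(d1) = 0.61271848; N(d2) = 0.53840308
C = S_0' * N(d1) - K * exp(-rT) * N(d2) = 98.94767376 * 0.61271848 - 95.9400 * 0.99451510 * 0.53840308 = 9.2560

Answer: Price = 9.2560


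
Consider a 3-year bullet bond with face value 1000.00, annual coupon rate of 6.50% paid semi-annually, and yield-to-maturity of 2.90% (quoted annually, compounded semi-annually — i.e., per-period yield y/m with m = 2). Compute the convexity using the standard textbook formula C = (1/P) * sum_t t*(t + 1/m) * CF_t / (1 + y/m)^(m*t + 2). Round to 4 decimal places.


Answer: Convexity = 9.2350

Derivation:
Coupon per period c = face * coupon_rate / m = 32.500000
Periods per year m = 2; per-period yield y/m = 0.014500
Number of cashflows N = 6
Cashflows (t years, CF_t, discount factor 1/(1+y/m)^(m*t), PV):
  t = 0.5000: CF_t = 32.500000, DF = 0.985707, PV = 32.035485
  t = 1.0000: CF_t = 32.500000, DF = 0.971619, PV = 31.577610
  t = 1.5000: CF_t = 32.500000, DF = 0.957732, PV = 31.126279
  t = 2.0000: CF_t = 32.500000, DF = 0.944043, PV = 30.681399
  t = 2.5000: CF_t = 32.500000, DF = 0.930550, PV = 30.242877
  t = 3.0000: CF_t = 1032.500000, DF = 0.917250, PV = 947.060563
Price P = sum_t PV_t = 1102.724213
Convexity numerator sum_t t*(t + 1/m) * CF_t / (1+y/m)^(m*t + 2):
  t = 0.5000: term = 15.563140
  t = 1.0000: term = 46.022098
  t = 1.5000: term = 90.728631
  t = 2.0000: term = 149.053115
  t = 2.5000: term = 220.384103
  t = 3.0000: term = 9661.909126
Convexity = (1/P) * sum = 10183.660213 / 1102.724213 = 9.235002


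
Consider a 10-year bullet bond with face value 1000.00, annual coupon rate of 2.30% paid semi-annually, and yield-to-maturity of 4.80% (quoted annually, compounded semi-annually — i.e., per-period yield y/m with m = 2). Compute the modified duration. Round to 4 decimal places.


Coupon per period c = face * coupon_rate / m = 11.500000
Periods per year m = 2; per-period yield y/m = 0.024000
Number of cashflows N = 20
Cashflows (t years, CF_t, discount factor 1/(1+y/m)^(m*t), PV):
  t = 0.5000: CF_t = 11.500000, DF = 0.976562, PV = 11.230469
  t = 1.0000: CF_t = 11.500000, DF = 0.953674, PV = 10.967255
  t = 1.5000: CF_t = 11.500000, DF = 0.931323, PV = 10.710210
  t = 2.0000: CF_t = 11.500000, DF = 0.909495, PV = 10.459189
  t = 2.5000: CF_t = 11.500000, DF = 0.888178, PV = 10.214052
  t = 3.0000: CF_t = 11.500000, DF = 0.867362, PV = 9.974660
  t = 3.5000: CF_t = 11.500000, DF = 0.847033, PV = 9.740879
  t = 4.0000: CF_t = 11.500000, DF = 0.827181, PV = 9.512577
  t = 4.5000: CF_t = 11.500000, DF = 0.807794, PV = 9.289626
  t = 5.0000: CF_t = 11.500000, DF = 0.788861, PV = 9.071900
  t = 5.5000: CF_t = 11.500000, DF = 0.770372, PV = 8.859278
  t = 6.0000: CF_t = 11.500000, DF = 0.752316, PV = 8.651638
  t = 6.5000: CF_t = 11.500000, DF = 0.734684, PV = 8.448866
  t = 7.0000: CF_t = 11.500000, DF = 0.717465, PV = 8.250845
  t = 7.5000: CF_t = 11.500000, DF = 0.700649, PV = 8.057466
  t = 8.0000: CF_t = 11.500000, DF = 0.684228, PV = 7.868619
  t = 8.5000: CF_t = 11.500000, DF = 0.668191, PV = 7.684199
  t = 9.0000: CF_t = 11.500000, DF = 0.652530, PV = 7.504100
  t = 9.5000: CF_t = 11.500000, DF = 0.637237, PV = 7.328223
  t = 10.0000: CF_t = 1011.500000, DF = 0.622302, PV = 629.457995
Price P = sum_t PV_t = 803.282046
First compute Macaulay numerator sum_t t * PV_t:
  t * PV_t at t = 0.5000: 5.615234
  t * PV_t at t = 1.0000: 10.967255
  t * PV_t at t = 1.5000: 16.065314
  t * PV_t at t = 2.0000: 20.918378
  t * PV_t at t = 2.5000: 25.535130
  t * PV_t at t = 3.0000: 29.923980
  t * PV_t at t = 3.5000: 34.093076
  t * PV_t at t = 4.0000: 38.050308
  t * PV_t at t = 4.5000: 41.803317
  t * PV_t at t = 5.0000: 45.359502
  t * PV_t at t = 5.5000: 48.726028
  t * PV_t at t = 6.0000: 51.909831
  t * PV_t at t = 6.5000: 54.917627
  t * PV_t at t = 7.0000: 57.755918
  t * PV_t at t = 7.5000: 60.430996
  t * PV_t at t = 8.0000: 62.948954
  t * PV_t at t = 8.5000: 65.315688
  t * PV_t at t = 9.0000: 67.536901
  t * PV_t at t = 9.5000: 69.618117
  t * PV_t at t = 10.0000: 6294.579954
Macaulay duration D = 7102.071507 / 803.282046 = 8.841317
Modified duration = D / (1 + y/m) = 8.841317 / (1 + 0.024000) = 8.634099

Answer: Modified duration = 8.6341


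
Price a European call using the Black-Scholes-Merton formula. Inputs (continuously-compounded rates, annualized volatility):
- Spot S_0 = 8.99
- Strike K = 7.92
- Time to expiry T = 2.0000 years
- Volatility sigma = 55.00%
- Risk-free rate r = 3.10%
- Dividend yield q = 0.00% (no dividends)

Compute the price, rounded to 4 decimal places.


Answer: Price = 3.3290

Derivation:
d1 = (ln(S/K) + (r - q + 0.5*sigma^2) * T) / (sigma * sqrt(T)) = 0.63153846
d2 = d1 - sigma * sqrt(T) = -0.14627900
exp(-rT) = 0.93988289; exp(-qT) = 1.00000000
C = S_0 * exp(-qT) * N(d1) - K * exp(-rT) * N(d2)
N(d1) = 0.73615575; N(d2) = 0.44185057
C = 8.9900 * 1.00000000 * 0.73615575 - 7.9200 * 0.93988289 * 0.44185057 = 3.3290


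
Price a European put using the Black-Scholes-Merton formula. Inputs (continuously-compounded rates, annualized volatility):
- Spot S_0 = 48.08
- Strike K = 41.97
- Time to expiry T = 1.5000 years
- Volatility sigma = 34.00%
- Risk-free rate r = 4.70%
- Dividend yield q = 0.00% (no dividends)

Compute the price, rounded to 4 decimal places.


Answer: Price = 3.5565

Derivation:
d1 = (ln(S/K) + (r - q + 0.5*sigma^2) * T) / (sigma * sqrt(T)) = 0.70389501
d2 = d1 - sigma * sqrt(T) = 0.28748175
exp(-rT) = 0.93192774; exp(-qT) = 1.00000000
P = K * exp(-rT) * N(-d2) - S_0 * exp(-qT) * N(-d1)
N(-d1) = 0.24074908; N(-d2) = 0.38687174
P = 41.9700 * 0.93192774 * 0.38687174 - 48.0800 * 1.00000000 * 0.24074908 = 3.5565


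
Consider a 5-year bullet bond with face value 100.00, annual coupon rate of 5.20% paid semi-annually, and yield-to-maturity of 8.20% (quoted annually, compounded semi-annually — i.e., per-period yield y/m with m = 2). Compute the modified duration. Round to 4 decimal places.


Coupon per period c = face * coupon_rate / m = 2.600000
Periods per year m = 2; per-period yield y/m = 0.041000
Number of cashflows N = 10
Cashflows (t years, CF_t, discount factor 1/(1+y/m)^(m*t), PV):
  t = 0.5000: CF_t = 2.600000, DF = 0.960615, PV = 2.497598
  t = 1.0000: CF_t = 2.600000, DF = 0.922781, PV = 2.399230
  t = 1.5000: CF_t = 2.600000, DF = 0.886437, PV = 2.304736
  t = 2.0000: CF_t = 2.600000, DF = 0.851524, PV = 2.213963
  t = 2.5000: CF_t = 2.600000, DF = 0.817987, PV = 2.126766
  t = 3.0000: CF_t = 2.600000, DF = 0.785770, PV = 2.043003
  t = 3.5000: CF_t = 2.600000, DF = 0.754823, PV = 1.962539
  t = 4.0000: CF_t = 2.600000, DF = 0.725094, PV = 1.885244
  t = 4.5000: CF_t = 2.600000, DF = 0.696536, PV = 1.810993
  t = 5.0000: CF_t = 102.600000, DF = 0.669103, PV = 68.649925
Price P = sum_t PV_t = 87.893997
First compute Macaulay numerator sum_t t * PV_t:
  t * PV_t at t = 0.5000: 1.248799
  t * PV_t at t = 1.0000: 2.399230
  t * PV_t at t = 1.5000: 3.457104
  t * PV_t at t = 2.0000: 4.427927
  t * PV_t at t = 2.5000: 5.316915
  t * PV_t at t = 3.0000: 6.129009
  t * PV_t at t = 3.5000: 6.868886
  t * PV_t at t = 4.0000: 7.540975
  t * PV_t at t = 4.5000: 8.149469
  t * PV_t at t = 5.0000: 343.249624
Macaulay duration D = 388.787936 / 87.893997 = 4.423373
Modified duration = D / (1 + y/m) = 4.423373 / (1 + 0.041000) = 4.249158

Answer: Modified duration = 4.2492


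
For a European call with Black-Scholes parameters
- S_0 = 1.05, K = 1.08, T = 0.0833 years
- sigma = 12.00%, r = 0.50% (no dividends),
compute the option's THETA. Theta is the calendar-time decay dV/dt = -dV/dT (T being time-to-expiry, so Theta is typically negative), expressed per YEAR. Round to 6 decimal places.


Answer: Theta = -0.065153

Derivation:
d1 = -0.7840430951; d2 = -0.8186771823
phi(d1) = 0.2933759694; exp(-qT) = 1.0000000000; exp(-rT) = 0.9995835867
Theta = -S*exp(-qT)*phi(d1)*sigma/(2*sqrt(T)) - r*K*exp(-rT)*N(d2) + q*S*exp(-qT)*N(d1)
N(d1) = 0.2165074119; N(d2) = 0.2064853092; sqrt(T) = 0.2886173938
Term 1 = -1.0500 * 1.0000000000 * 0.2933759694 * 0.1200 / (2 * 0.2886173938) = -0.0640387117
Term 2 = -0.0050 * 1.0800 * 0.9995835867 * 0.2064853092 = -0.0011145564
Term 3 = 0 (no dividend yield, q = 0)
Theta = -0.0640387117 + (-0.0011145564) + (0.0000000000) = -0.065153


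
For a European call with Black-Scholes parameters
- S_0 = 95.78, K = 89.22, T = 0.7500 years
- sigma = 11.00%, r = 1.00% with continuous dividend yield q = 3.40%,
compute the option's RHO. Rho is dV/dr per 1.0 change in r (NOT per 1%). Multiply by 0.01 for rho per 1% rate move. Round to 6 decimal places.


d1 = 0.6034482357; d2 = 0.5081854412
phi(d1) = 0.3325339164; exp(-qT) = 0.9748223790; exp(-rT) = 0.9925280548
N(d2) = 0.6943383501
Rho = K*T*exp(-rT)*N(d2) = 89.2200 * 0.7500 * 0.9925280548 * 0.6943383501 = 46.114492

Answer: Rho = 46.114492


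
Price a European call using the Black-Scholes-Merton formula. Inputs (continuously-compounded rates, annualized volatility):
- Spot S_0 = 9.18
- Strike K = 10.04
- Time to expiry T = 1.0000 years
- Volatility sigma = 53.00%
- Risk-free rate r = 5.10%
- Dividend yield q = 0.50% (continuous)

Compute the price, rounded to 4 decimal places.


d1 = (ln(S/K) + (r - q + 0.5*sigma^2) * T) / (sigma * sqrt(T)) = 0.18283036
d2 = d1 - sigma * sqrt(T) = -0.34716964
exp(-rT) = 0.95027867; exp(-qT) = 0.99501248
C = S_0 * exp(-qT) * N(d1) - K * exp(-rT) * N(d2)
N(d1) = 0.57253444; N(d2) = 0.36423194
C = 9.1800 * 0.99501248 * 0.57253444 - 10.0400 * 0.95027867 * 0.36423194 = 1.7546

Answer: Price = 1.7546


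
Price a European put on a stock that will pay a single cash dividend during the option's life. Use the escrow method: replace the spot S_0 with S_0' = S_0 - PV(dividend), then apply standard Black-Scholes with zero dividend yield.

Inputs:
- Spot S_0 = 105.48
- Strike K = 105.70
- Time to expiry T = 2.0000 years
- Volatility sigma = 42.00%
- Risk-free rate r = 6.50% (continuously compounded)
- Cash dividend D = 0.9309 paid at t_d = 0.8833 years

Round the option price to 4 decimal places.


PV(D) = D * exp(-r * t_d) = 0.9309 * 0.94420262 = 0.87895822
S_0' = S_0 - PV(D) = 105.4800 - 0.87895822 = 104.60104178
d1 = (ln(S_0'/K) + (r + sigma^2/2)*T) / (sigma*sqrt(T)) = 0.49825542
d2 = d1 - sigma*sqrt(T) = -0.09571428
exp(-rT) = 0.87809543
N(-d1) = 0.30915201; N(-d2) = 0.53812625
P = K * exp(-rT) * N(-d2) - S_0' * N(-d1) = 105.7000 * 0.87809543 * 0.53812625 - 104.60104178 * 0.30915201 = 17.6084

Answer: Price = 17.6084


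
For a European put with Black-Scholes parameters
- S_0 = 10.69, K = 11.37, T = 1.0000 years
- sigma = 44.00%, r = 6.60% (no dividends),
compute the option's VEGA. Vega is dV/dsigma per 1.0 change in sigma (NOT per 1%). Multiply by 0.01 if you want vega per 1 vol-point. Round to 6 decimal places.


d1 = 0.2298418574; d2 = -0.2101581426
phi(d1) = 0.3885427126; exp(-qT) = 1.0000000000; exp(-rT) = 0.9361308643
Vega = S * exp(-qT) * phi(d1) * sqrt(T) = 10.6900 * 1.0000000000 * 0.3885427126 * 1.0000000000 = 4.153522

Answer: Vega = 4.153522


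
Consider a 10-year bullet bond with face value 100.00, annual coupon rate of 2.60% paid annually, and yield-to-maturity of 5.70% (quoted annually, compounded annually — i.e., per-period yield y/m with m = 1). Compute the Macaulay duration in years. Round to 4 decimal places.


Coupon per period c = face * coupon_rate / m = 2.600000
Periods per year m = 1; per-period yield y/m = 0.057000
Number of cashflows N = 10
Cashflows (t years, CF_t, discount factor 1/(1+y/m)^(m*t), PV):
  t = 1.0000: CF_t = 2.600000, DF = 0.946074, PV = 2.459792
  t = 2.0000: CF_t = 2.600000, DF = 0.895056, PV = 2.327145
  t = 3.0000: CF_t = 2.600000, DF = 0.846789, PV = 2.201651
  t = 4.0000: CF_t = 2.600000, DF = 0.801125, PV = 2.082924
  t = 5.0000: CF_t = 2.600000, DF = 0.757923, PV = 1.970600
  t = 6.0000: CF_t = 2.600000, DF = 0.717051, PV = 1.864333
  t = 7.0000: CF_t = 2.600000, DF = 0.678383, PV = 1.763796
  t = 8.0000: CF_t = 2.600000, DF = 0.641801, PV = 1.668681
  t = 9.0000: CF_t = 2.600000, DF = 0.607191, PV = 1.578696
  t = 10.0000: CF_t = 102.600000, DF = 0.574447, PV = 58.938284
Price P = sum_t PV_t = 76.855901
Macaulay numerator sum_t t * PV_t:
  t * PV_t at t = 1.0000: 2.459792
  t * PV_t at t = 2.0000: 4.654289
  t * PV_t at t = 3.0000: 6.604952
  t * PV_t at t = 4.0000: 8.331696
  t * PV_t at t = 5.0000: 9.852998
  t * PV_t at t = 6.0000: 11.185996
  t * PV_t at t = 7.0000: 12.346574
  t * PV_t at t = 8.0000: 13.349452
  t * PV_t at t = 9.0000: 14.208262
  t * PV_t at t = 10.0000: 589.382841
Macaulay duration D = (sum_t t * PV_t) / P = 672.376853 / 76.855901 = 8.748539

Answer: Macaulay duration = 8.7485 years


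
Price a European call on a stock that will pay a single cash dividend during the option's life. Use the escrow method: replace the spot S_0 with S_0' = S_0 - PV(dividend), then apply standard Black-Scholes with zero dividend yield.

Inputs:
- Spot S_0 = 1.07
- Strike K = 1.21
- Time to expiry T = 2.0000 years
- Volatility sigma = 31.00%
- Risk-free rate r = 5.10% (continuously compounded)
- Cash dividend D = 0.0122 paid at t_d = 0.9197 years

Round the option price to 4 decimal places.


PV(D) = D * exp(-r * t_d) = 0.0122 * 0.95417833 = 0.01164098
S_0' = S_0 - PV(D) = 1.0700 - 0.01164098 = 1.05835902
d1 = (ln(S_0'/K) + (r + sigma^2/2)*T) / (sigma*sqrt(T)) = 0.14643784
d2 = d1 - sigma*sqrt(T) = -0.29196836
exp(-rT) = 0.90302955
N(d1) = 0.55821212; N(d2) = 0.38515541
C = S_0' * N(d1) - K * exp(-rT) * N(d2) = 1.05835902 * 0.55821212 - 1.2100 * 0.90302955 * 0.38515541 = 0.1699

Answer: Price = 0.1699


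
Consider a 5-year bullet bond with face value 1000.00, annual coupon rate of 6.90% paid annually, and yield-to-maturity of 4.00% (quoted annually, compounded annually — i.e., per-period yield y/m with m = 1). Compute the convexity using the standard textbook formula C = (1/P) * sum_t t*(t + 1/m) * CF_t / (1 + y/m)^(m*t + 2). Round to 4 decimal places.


Answer: Convexity = 23.5748

Derivation:
Coupon per period c = face * coupon_rate / m = 69.000000
Periods per year m = 1; per-period yield y/m = 0.040000
Number of cashflows N = 5
Cashflows (t years, CF_t, discount factor 1/(1+y/m)^(m*t), PV):
  t = 1.0000: CF_t = 69.000000, DF = 0.961538, PV = 66.346154
  t = 2.0000: CF_t = 69.000000, DF = 0.924556, PV = 63.794379
  t = 3.0000: CF_t = 69.000000, DF = 0.888996, PV = 61.340749
  t = 4.0000: CF_t = 69.000000, DF = 0.854804, PV = 58.981489
  t = 5.0000: CF_t = 1069.000000, DF = 0.821927, PV = 878.640077
Price P = sum_t PV_t = 1129.102848
Convexity numerator sum_t t*(t + 1/m) * CF_t / (1+y/m)^(m*t + 2):
  t = 1.0000: term = 122.681497
  t = 2.0000: term = 353.888935
  t = 3.0000: term = 680.555644
  t = 4.0000: term = 1090.634046
  t = 5.0000: term = 24370.564269
Convexity = (1/P) * sum = 26618.324392 / 1129.102848 = 23.574756


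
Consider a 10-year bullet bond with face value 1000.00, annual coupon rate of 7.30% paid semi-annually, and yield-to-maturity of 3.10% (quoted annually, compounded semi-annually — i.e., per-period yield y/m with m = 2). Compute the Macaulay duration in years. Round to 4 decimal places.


Answer: Macaulay duration = 7.7029 years

Derivation:
Coupon per period c = face * coupon_rate / m = 36.500000
Periods per year m = 2; per-period yield y/m = 0.015500
Number of cashflows N = 20
Cashflows (t years, CF_t, discount factor 1/(1+y/m)^(m*t), PV):
  t = 0.5000: CF_t = 36.500000, DF = 0.984737, PV = 35.942885
  t = 1.0000: CF_t = 36.500000, DF = 0.969706, PV = 35.394274
  t = 1.5000: CF_t = 36.500000, DF = 0.954905, PV = 34.854036
  t = 2.0000: CF_t = 36.500000, DF = 0.940330, PV = 34.322045
  t = 2.5000: CF_t = 36.500000, DF = 0.925977, PV = 33.798173
  t = 3.0000: CF_t = 36.500000, DF = 0.911844, PV = 33.282297
  t = 3.5000: CF_t = 36.500000, DF = 0.897926, PV = 32.774296
  t = 4.0000: CF_t = 36.500000, DF = 0.884220, PV = 32.274048
  t = 4.5000: CF_t = 36.500000, DF = 0.870724, PV = 31.781436
  t = 5.0000: CF_t = 36.500000, DF = 0.857434, PV = 31.296343
  t = 5.5000: CF_t = 36.500000, DF = 0.844347, PV = 30.818653
  t = 6.0000: CF_t = 36.500000, DF = 0.831459, PV = 30.348255
  t = 6.5000: CF_t = 36.500000, DF = 0.818768, PV = 29.885037
  t = 7.0000: CF_t = 36.500000, DF = 0.806271, PV = 29.428890
  t = 7.5000: CF_t = 36.500000, DF = 0.793964, PV = 28.979704
  t = 8.0000: CF_t = 36.500000, DF = 0.781846, PV = 28.537375
  t = 8.5000: CF_t = 36.500000, DF = 0.769912, PV = 28.101797
  t = 9.0000: CF_t = 36.500000, DF = 0.758161, PV = 27.672868
  t = 9.5000: CF_t = 36.500000, DF = 0.746589, PV = 27.250485
  t = 10.0000: CF_t = 1036.500000, DF = 0.735193, PV = 762.027688
Price P = sum_t PV_t = 1358.770586
Macaulay numerator sum_t t * PV_t:
  t * PV_t at t = 0.5000: 17.971443
  t * PV_t at t = 1.0000: 35.394274
  t * PV_t at t = 1.5000: 52.281055
  t * PV_t at t = 2.0000: 68.644090
  t * PV_t at t = 2.5000: 84.495433
  t * PV_t at t = 3.0000: 99.846892
  t * PV_t at t = 3.5000: 114.710036
  t * PV_t at t = 4.0000: 129.096193
  t * PV_t at t = 4.5000: 143.016462
  t * PV_t at t = 5.0000: 156.481713
  t * PV_t at t = 5.5000: 169.502594
  t * PV_t at t = 6.0000: 182.089533
  t * PV_t at t = 6.5000: 194.252743
  t * PV_t at t = 7.0000: 206.002227
  t * PV_t at t = 7.5000: 217.347782
  t * PV_t at t = 8.0000: 228.298999
  t * PV_t at t = 8.5000: 238.865275
  t * PV_t at t = 9.0000: 249.055808
  t * PV_t at t = 9.5000: 258.879608
  t * PV_t at t = 10.0000: 7620.276881
Macaulay duration D = (sum_t t * PV_t) / P = 10466.509039 / 1358.770586 = 7.702926


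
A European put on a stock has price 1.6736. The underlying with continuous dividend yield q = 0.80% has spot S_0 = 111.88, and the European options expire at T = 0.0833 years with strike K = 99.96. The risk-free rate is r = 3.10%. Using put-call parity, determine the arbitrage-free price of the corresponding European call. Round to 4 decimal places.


Put-call parity: C - P = S_0 * exp(-qT) - K * exp(-rT).
S_0 * exp(-qT) = 111.8800 * 0.99933382 = 111.80546800
K * exp(-rT) = 99.9600 * 0.99742103 = 99.70220629
C = P + S*exp(-qT) - K*exp(-rT)
C = 1.6736 + 111.80546800 - 99.70220629 = 13.7769

Answer: Call price = 13.7769


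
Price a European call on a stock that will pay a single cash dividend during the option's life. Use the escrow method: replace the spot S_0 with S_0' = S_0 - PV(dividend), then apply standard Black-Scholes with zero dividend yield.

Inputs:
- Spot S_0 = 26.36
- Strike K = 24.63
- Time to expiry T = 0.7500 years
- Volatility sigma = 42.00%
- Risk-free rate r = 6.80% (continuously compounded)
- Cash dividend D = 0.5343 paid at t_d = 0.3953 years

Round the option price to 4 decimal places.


Answer: Price = 4.8997

Derivation:
PV(D) = D * exp(-r * t_d) = 0.5343 * 0.97347766 = 0.52012912
S_0' = S_0 - PV(D) = 26.3600 - 0.52012912 = 25.83987088
d1 = (ln(S_0'/K) + (r + sigma^2/2)*T) / (sigma*sqrt(T)) = 0.45391682
d2 = d1 - sigma*sqrt(T) = 0.09018615
exp(-rT) = 0.95027867
N(d1) = 0.67505565; N(d2) = 0.53593036
C = S_0' * N(d1) - K * exp(-rT) * N(d2) = 25.83987088 * 0.67505565 - 24.6300 * 0.95027867 * 0.53593036 = 4.8997


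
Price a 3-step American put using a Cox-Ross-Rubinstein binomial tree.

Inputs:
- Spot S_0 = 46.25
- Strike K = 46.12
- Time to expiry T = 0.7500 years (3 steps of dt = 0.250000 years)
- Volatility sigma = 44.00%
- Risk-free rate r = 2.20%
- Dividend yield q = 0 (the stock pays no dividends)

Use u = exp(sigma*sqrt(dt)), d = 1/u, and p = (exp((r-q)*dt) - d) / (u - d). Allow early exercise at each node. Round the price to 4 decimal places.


Answer: Price = V(0,0) = 7.1360

Derivation:
dt = T/N = 0.250000
u = exp(sigma*sqrt(dt)) = 1.246077; d = 1/u = 0.802519
p = (exp((r-q)*dt) - d) / (u - d) = 0.457655
Discount per step: exp(-r*dt) = 0.994515
Stock lattice S(k, i) with i counting down-moves:
  k=0: S(0,0) = 46.2500
  k=1: S(1,0) = 57.6310; S(1,1) = 37.1165
  k=2: S(2,0) = 71.8127; S(2,1) = 46.2500; S(2,2) = 29.7867
  k=3: S(3,0) = 89.4841; S(3,1) = 57.6310; S(3,2) = 37.1165; S(3,3) = 23.9044
Terminal payoffs V(N, i) = max(K - S_T, 0):
  V(3,0) = 0.000000; V(3,1) = 0.000000; V(3,2) = 9.003506; V(3,3) = 22.215626
Backward induction: V(k, i) = exp(-r*dt) * [p * V(k+1, i) + (1-p) * V(k+1, i+1)]; then take max(V_cont, immediate exercise) for American.
  V(2,0) = exp(-r*dt) * [p*0.000000 + (1-p)*0.000000] = 0.000000; exercise = 0.000000; V(2,0) = max -> 0.000000
  V(2,1) = exp(-r*dt) * [p*0.000000 + (1-p)*9.003506] = 4.856226; exercise = 0.000000; V(2,1) = max -> 4.856226
  V(2,2) = exp(-r*dt) * [p*9.003506 + (1-p)*22.215626] = 16.080352; exercise = 16.333316; V(2,2) = max -> 16.333316
  V(1,0) = exp(-r*dt) * [p*0.000000 + (1-p)*4.856226] = 2.619306; exercise = 0.000000; V(1,0) = max -> 2.619306
  V(1,1) = exp(-r*dt) * [p*4.856226 + (1-p)*16.333316] = 11.019995; exercise = 9.003506; V(1,1) = max -> 11.019995
  V(0,0) = exp(-r*dt) * [p*2.619306 + (1-p)*11.019995] = 7.136024; exercise = 0.000000; V(0,0) = max -> 7.136024


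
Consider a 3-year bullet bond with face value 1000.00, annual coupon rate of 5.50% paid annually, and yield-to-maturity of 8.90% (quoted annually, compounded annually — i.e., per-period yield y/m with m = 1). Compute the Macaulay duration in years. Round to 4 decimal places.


Coupon per period c = face * coupon_rate / m = 55.000000
Periods per year m = 1; per-period yield y/m = 0.089000
Number of cashflows N = 3
Cashflows (t years, CF_t, discount factor 1/(1+y/m)^(m*t), PV):
  t = 1.0000: CF_t = 55.000000, DF = 0.918274, PV = 50.505051
  t = 2.0000: CF_t = 55.000000, DF = 0.843226, PV = 46.377457
  t = 3.0000: CF_t = 1055.000000, DF = 0.774313, PV = 816.899858
Price P = sum_t PV_t = 913.782365
Macaulay numerator sum_t t * PV_t:
  t * PV_t at t = 1.0000: 50.505051
  t * PV_t at t = 2.0000: 92.754914
  t * PV_t at t = 3.0000: 2450.699573
Macaulay duration D = (sum_t t * PV_t) / P = 2593.959537 / 913.782365 = 2.838706

Answer: Macaulay duration = 2.8387 years


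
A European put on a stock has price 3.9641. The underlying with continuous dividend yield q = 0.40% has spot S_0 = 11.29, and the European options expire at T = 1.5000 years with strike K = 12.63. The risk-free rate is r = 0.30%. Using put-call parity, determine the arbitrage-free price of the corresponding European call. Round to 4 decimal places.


Answer: Call price = 2.6133

Derivation:
Put-call parity: C - P = S_0 * exp(-qT) - K * exp(-rT).
S_0 * exp(-qT) = 11.2900 * 0.99401796 = 11.22246281
K * exp(-rT) = 12.6300 * 0.99551011 = 12.57329269
C = P + S*exp(-qT) - K*exp(-rT)
C = 3.9641 + 11.22246281 - 12.57329269 = 2.6133


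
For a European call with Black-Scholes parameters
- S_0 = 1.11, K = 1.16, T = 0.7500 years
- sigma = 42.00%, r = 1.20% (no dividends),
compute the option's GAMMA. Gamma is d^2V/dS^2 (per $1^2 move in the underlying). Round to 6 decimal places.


Answer: Gamma = 0.984511

Derivation:
d1 = 0.0854753608; d2 = -0.2782553088
phi(d1) = 0.3974875954; exp(-qT) = 1.0000000000; exp(-rT) = 0.9910403788
Gamma = exp(-qT) * phi(d1) / (S * sigma * sqrt(T)) = 1.0000000000 * 0.3974875954 / (1.1100 * 0.4200 * 0.8660254038) = 0.984511


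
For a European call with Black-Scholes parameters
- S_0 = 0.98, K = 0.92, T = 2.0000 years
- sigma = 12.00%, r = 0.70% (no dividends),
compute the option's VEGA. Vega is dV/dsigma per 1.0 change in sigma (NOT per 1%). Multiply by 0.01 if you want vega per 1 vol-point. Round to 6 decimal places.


Answer: Vega = 0.477988

Derivation:
d1 = 0.5396338529; d2 = 0.3699282254
phi(d1) = 0.3448861623; exp(-qT) = 1.0000000000; exp(-rT) = 0.9860975443
Vega = S * exp(-qT) * phi(d1) * sqrt(T) = 0.9800 * 1.0000000000 * 0.3448861623 * 1.4142135624 = 0.477988


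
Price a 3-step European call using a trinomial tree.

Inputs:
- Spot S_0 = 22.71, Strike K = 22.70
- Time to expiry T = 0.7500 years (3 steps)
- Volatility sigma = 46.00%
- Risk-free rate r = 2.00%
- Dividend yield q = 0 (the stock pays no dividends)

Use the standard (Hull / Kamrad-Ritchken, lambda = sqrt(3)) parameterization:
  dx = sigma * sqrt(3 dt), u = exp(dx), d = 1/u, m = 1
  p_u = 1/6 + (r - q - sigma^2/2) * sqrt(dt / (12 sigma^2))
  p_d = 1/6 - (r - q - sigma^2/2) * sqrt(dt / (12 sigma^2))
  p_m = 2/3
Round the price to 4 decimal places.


Answer: Price = V(0,0) = 3.3758

Derivation:
dt = T/N = 0.250000; dx = sigma*sqrt(3*dt) = 0.398372
u = exp(dx) = 1.489398; d = 1/u = 0.671412
p_u = 0.139745, p_m = 0.666667, p_d = 0.193589
Discount per step: exp(-r*dt) = 0.995012
Stock lattice S(k, j) with j the centered position index:
  k=0: S(0,+0) = 22.7100
  k=1: S(1,-1) = 15.2478; S(1,+0) = 22.7100; S(1,+1) = 33.8242
  k=2: S(2,-2) = 10.2375; S(2,-1) = 15.2478; S(2,+0) = 22.7100; S(2,+1) = 33.8242; S(2,+2) = 50.3777
  k=3: S(3,-3) = 6.8736; S(3,-2) = 10.2375; S(3,-1) = 15.2478; S(3,+0) = 22.7100; S(3,+1) = 33.8242; S(3,+2) = 50.3777; S(3,+3) = 75.0324
Terminal payoffs V(N, j) = max(S_T - K, 0):
  V(3,-3) = 0.000000; V(3,-2) = 0.000000; V(3,-1) = 0.000000; V(3,+0) = 0.010000; V(3,+1) = 11.124218; V(3,+2) = 27.677706; V(3,+3) = 52.332429
Backward induction: V(k, j) = exp(-r*dt) * [p_u * V(k+1, j+1) + p_m * V(k+1, j) + p_d * V(k+1, j-1)]
  V(2,-2) = exp(-r*dt) * [p_u*0.000000 + p_m*0.000000 + p_d*0.000000] = 0.000000
  V(2,-1) = exp(-r*dt) * [p_u*0.010000 + p_m*0.000000 + p_d*0.000000] = 0.001390
  V(2,+0) = exp(-r*dt) * [p_u*11.124218 + p_m*0.010000 + p_d*0.000000] = 1.553429
  V(2,+1) = exp(-r*dt) * [p_u*27.677706 + p_m*11.124218 + p_d*0.010000] = 11.229601
  V(2,+2) = exp(-r*dt) * [p_u*52.332429 + p_m*27.677706 + p_d*11.124218] = 27.779256
  V(1,-1) = exp(-r*dt) * [p_u*1.553429 + p_m*0.001390 + p_d*0.000000] = 0.216923
  V(1,+0) = exp(-r*dt) * [p_u*11.229601 + p_m*1.553429 + p_d*0.001390] = 2.592171
  V(1,+1) = exp(-r*dt) * [p_u*27.779256 + p_m*11.229601 + p_d*1.553429] = 11.610928
  V(0,+0) = exp(-r*dt) * [p_u*11.610928 + p_m*2.592171 + p_d*0.216923] = 3.375751
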